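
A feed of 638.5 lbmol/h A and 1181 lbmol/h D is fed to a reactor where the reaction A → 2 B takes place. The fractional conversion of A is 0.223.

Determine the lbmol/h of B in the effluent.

A reacted = 0.223 × 638.5 = 142.4 lbmol/h; ν_A = −1, so ξ = 142.4/1 = 142.4 lbmol/h.
Outlet amounts (n = n₀ + ν ξ):
  A: 638.5 − 1(142.4) = 496.1
  B: 0 + 2(142.4) = 284.8
  D: 1181 (inert)

285 lbmol/h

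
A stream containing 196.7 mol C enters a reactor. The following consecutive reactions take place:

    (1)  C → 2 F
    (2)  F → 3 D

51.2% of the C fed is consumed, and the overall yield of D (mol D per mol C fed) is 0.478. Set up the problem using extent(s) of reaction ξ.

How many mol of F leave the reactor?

170 mol

Conversion of C: C consumed = 1ξ₁ = 0.512 × 196.7 → ξ₁ = 100.7 mol.
Yield of D: 3ξ₂ / 196.7 = 0.478 → ξ₂ = 31.34 mol.
Outlet amounts (n = n₀ + Σ ν·ξ):
  C: 196.7 − 1(100.7) = 95.99
  F: 0 + 2(100.7) − 1(31.34) = 170.1
  D: 0 + 3(31.34) = 94.02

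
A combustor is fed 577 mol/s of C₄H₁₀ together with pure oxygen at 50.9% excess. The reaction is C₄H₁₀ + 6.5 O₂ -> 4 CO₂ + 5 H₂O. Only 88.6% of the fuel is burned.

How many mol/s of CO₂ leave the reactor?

2040 mol/s

Stoichiometric O₂ = 6.5 × 577 = 3750 mol/s; O₂ fed = 3750 × 1.509 = 5660 mol/s.
Fuel reacted = 0.886 × 577 → ξ = 511.2 mol/s.
Outlet (n = n₀ + ν ξ):
  C₄H₁₀: 577 − 1(511.2) = 65.78
  O₂: 5660 − 6.5(511.2) = 2337
  CO₂: 0 + 4(511.2) = 2045
  H₂O: 0 + 5(511.2) = 2556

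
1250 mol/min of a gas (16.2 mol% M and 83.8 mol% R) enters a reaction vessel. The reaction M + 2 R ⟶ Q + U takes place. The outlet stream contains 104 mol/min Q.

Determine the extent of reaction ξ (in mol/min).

ξ = 104 mol/min

For Q: n = n₀ + 1ξ → 104 = 0 + 1ξ, giving ξ = 104 mol/min.
Outlet amounts (n = n₀ + ν ξ):
  M: 202.5 − 1(104) = 98.5
  R: 1048 − 2(104) = 839.5
  Q: 0 + 1(104) = 104
  U: 0 + 1(104) = 104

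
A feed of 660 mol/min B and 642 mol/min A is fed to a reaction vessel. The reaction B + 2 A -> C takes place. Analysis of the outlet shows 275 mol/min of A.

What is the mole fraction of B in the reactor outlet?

0.51

For A: n = n₀ − 2ξ → 275 = 642 − 2ξ, giving ξ = 183.5 mol/min.
Outlet amounts (n = n₀ + ν ξ):
  B: 660 − 1(183.5) = 476.5
  A: 642 − 2(183.5) = 275
  C: 0 + 1(183.5) = 183.5
Total out = 935 mol/min; y_B = 476.5 / 935 = 0.5096.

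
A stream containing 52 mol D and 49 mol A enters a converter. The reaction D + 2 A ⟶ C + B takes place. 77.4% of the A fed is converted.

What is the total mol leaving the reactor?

82 mol

A reacted = 0.774 × 49 = 37.93 mol; ν_A = −2, so ξ = 37.93/2 = 18.96 mol.
Outlet amounts (n = n₀ + ν ξ):
  D: 52 − 1(18.96) = 33.04
  A: 49 − 2(18.96) = 11.07
  C: 0 + 1(18.96) = 18.96
  B: 0 + 1(18.96) = 18.96
Total out = 33.04 + 11.07 + 18.96 + 18.96 = 82.04 mol.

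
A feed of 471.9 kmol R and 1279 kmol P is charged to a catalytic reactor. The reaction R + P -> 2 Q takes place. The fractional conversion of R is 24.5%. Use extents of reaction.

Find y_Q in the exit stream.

0.132

R reacted = 0.245 × 471.9 = 115.6 kmol; ν_R = −1, so ξ = 115.6/1 = 115.6 kmol.
Outlet amounts (n = n₀ + ν ξ):
  R: 471.9 − 1(115.6) = 356.3
  P: 1279 − 1(115.6) = 1163
  Q: 0 + 2(115.6) = 231.2
Total out = 1751 kmol; y_Q = 231.2 / 1751 = 0.1321.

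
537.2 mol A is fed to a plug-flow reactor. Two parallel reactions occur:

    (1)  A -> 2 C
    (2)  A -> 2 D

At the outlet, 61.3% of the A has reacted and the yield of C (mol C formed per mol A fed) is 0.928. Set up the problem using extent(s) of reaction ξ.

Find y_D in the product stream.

0.185

Yield of C: 2ξ₁ / 537.2 = 0.928 → ξ₁ = 249.3 mol.
Conversion of A: 1ξ₁ + 1ξ₂ = 0.613 × 537.2 = 329.3 → ξ₂ = 80.04 mol.
Outlet amounts (n = n₀ + Σ ν·ξ):
  A: 537.2 − 1(249.3) − 1(80.04) = 207.9
  C: 0 + 2(249.3) = 498.5
  D: 0 + 2(80.04) = 160.1
Total out = 866.5 mol; y_D = 160.1 / 866.5 = 0.1847.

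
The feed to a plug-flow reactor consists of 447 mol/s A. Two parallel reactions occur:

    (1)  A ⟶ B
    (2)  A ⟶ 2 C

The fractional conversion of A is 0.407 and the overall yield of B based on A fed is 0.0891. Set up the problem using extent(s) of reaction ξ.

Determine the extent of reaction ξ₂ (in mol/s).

Yield of B: 1ξ₁ / 447 = 0.0891 → ξ₁ = 39.83 mol/s.
Conversion of A: 1ξ₁ + 1ξ₂ = 0.407 × 447 = 181.9 → ξ₂ = 142.1 mol/s.
Outlet amounts (n = n₀ + Σ ν·ξ):
  A: 447 − 1(39.83) − 1(142.1) = 265.1
  B: 0 + 1(39.83) = 39.83
  C: 0 + 2(142.1) = 284.2

ξ₂ = 142 mol/s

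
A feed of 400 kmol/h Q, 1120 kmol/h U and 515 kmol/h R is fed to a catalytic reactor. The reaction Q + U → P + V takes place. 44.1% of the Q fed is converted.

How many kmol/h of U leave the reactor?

Q reacted = 0.441 × 400 = 176.4 kmol/h; ν_Q = −1, so ξ = 176.4/1 = 176.4 kmol/h.
Outlet amounts (n = n₀ + ν ξ):
  Q: 400 − 1(176.4) = 223.6
  U: 1120 − 1(176.4) = 943.6
  P: 0 + 1(176.4) = 176.4
  V: 0 + 1(176.4) = 176.4
  R: 515 (inert)

944 kmol/h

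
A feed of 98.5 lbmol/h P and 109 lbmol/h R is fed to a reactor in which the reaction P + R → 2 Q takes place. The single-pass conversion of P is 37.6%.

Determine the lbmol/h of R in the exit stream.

P reacted = 0.376 × 98.5 = 37.04 lbmol/h; ν_P = −1, so ξ = 37.04/1 = 37.04 lbmol/h.
Outlet amounts (n = n₀ + ν ξ):
  P: 98.5 − 1(37.04) = 61.46
  R: 109 − 1(37.04) = 71.96
  Q: 0 + 2(37.04) = 74.07

72 lbmol/h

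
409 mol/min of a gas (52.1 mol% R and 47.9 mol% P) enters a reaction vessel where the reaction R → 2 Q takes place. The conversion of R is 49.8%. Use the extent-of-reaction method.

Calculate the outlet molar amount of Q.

212 mol/min

R reacted = 0.498 × 213.1 = 106.1 mol/min; ν_R = −1, so ξ = 106.1/1 = 106.1 mol/min.
Outlet amounts (n = n₀ + ν ξ):
  R: 213.1 − 1(106.1) = 107
  Q: 0 + 2(106.1) = 212.2
  P: 195.9 (inert)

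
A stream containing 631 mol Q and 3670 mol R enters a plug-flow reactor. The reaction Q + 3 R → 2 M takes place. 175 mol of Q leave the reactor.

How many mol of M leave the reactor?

912 mol

For Q: n = n₀ − 1ξ → 175 = 631 − 1ξ, giving ξ = 456 mol.
Outlet amounts (n = n₀ + ν ξ):
  Q: 631 − 1(456) = 175
  R: 3670 − 3(456) = 2302
  M: 0 + 2(456) = 912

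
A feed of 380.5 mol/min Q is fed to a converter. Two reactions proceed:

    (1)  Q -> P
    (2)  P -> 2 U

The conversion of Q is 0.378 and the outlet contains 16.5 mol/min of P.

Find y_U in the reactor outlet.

0.501

Conversion of Q: Q consumed = 1ξ₁ = 0.378 × 380.5 → ξ₁ = 143.8 mol/min.
P balance: n_P = 0 + 1ξ₁ − 1ξ₂ = 16.5 → ξ₂ = (1·143.8 − 16.5)/1 = 127.3 mol/min.
Outlet amounts (n = n₀ + Σ ν·ξ):
  Q: 380.5 − 1(143.8) = 236.7
  P: 0 + 1(143.8) − 1(127.3) = 16.5
  U: 0 + 2(127.3) = 254.7
Total out = 507.8 mol/min; y_U = 254.7 / 507.8 = 0.5015.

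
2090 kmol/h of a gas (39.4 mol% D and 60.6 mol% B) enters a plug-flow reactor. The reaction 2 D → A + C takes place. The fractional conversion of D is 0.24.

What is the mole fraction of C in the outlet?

0.0473

D reacted = 0.24 × 823.5 = 197.6 kmol/h; ν_D = −2, so ξ = 197.6/2 = 98.82 kmol/h.
Outlet amounts (n = n₀ + ν ξ):
  D: 823.5 − 2(98.82) = 625.8
  A: 0 + 1(98.82) = 98.82
  C: 0 + 1(98.82) = 98.82
  B: 1267 (inert)
Total out = 2090 kmol/h; y_C = 98.82 / 2090 = 0.04728.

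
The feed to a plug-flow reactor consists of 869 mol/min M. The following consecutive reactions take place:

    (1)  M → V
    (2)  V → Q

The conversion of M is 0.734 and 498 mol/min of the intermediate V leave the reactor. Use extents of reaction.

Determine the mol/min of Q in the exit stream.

Conversion of M: M consumed = 1ξ₁ = 0.734 × 869 → ξ₁ = 637.8 mol/min.
V balance: n_V = 0 + 1ξ₁ − 1ξ₂ = 498 → ξ₂ = (1·637.8 − 498)/1 = 139.8 mol/min.
Outlet amounts (n = n₀ + Σ ν·ξ):
  M: 869 − 1(637.8) = 231.2
  V: 0 + 1(637.8) − 1(139.8) = 498
  Q: 0 + 1(139.8) = 139.8

140 mol/min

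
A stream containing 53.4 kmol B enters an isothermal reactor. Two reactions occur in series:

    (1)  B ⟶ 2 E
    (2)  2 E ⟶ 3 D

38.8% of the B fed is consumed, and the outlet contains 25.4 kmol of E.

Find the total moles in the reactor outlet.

82.1 kmol

Conversion of B: B consumed = 1ξ₁ = 0.388 × 53.4 → ξ₁ = 20.72 kmol.
E balance: n_E = 0 + 2ξ₁ − 2ξ₂ = 25.4 → ξ₂ = (2·20.72 − 25.4)/2 = 8.019 kmol.
Outlet amounts (n = n₀ + Σ ν·ξ):
  B: 53.4 − 1(20.72) = 32.68
  E: 0 + 2(20.72) − 2(8.019) = 25.4
  D: 0 + 3(8.019) = 24.06
Total out = 32.68 + 25.4 + 24.06 = 82.14 kmol.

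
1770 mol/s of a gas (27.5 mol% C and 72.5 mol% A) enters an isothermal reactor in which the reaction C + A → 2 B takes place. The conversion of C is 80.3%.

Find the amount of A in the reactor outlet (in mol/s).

892 mol/s

C reacted = 0.803 × 486.8 = 390.9 mol/s; ν_C = −1, so ξ = 390.9/1 = 390.9 mol/s.
Outlet amounts (n = n₀ + ν ξ):
  C: 486.8 − 1(390.9) = 95.89
  A: 1283 − 1(390.9) = 892.4
  B: 0 + 2(390.9) = 781.7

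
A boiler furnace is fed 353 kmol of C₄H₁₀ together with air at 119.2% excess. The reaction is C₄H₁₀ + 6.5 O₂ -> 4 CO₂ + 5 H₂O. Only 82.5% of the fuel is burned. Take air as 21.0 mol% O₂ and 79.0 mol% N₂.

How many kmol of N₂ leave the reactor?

Stoichiometric O₂ = 6.5 × 353 = 2294 kmol; O₂ fed = 2294 × 2.192 = 5030 kmol.
N₂ fed = 5030 × 79/21 = 18920 kmol.
Fuel reacted = 0.825 × 353 → ξ = 291.2 kmol.
Outlet (n = n₀ + ν ξ):
  C₄H₁₀: 353 − 1(291.2) = 61.78
  O₂: 5030 − 6.5(291.2) = 3137
  N₂: 18920 (inert)
  CO₂: 0 + 4(291.2) = 1165
  H₂O: 0 + 5(291.2) = 1456

18900 kmol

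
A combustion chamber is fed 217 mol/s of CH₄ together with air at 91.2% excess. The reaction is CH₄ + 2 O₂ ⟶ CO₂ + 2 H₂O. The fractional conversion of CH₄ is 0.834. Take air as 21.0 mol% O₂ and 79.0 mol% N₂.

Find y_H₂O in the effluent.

Stoichiometric O₂ = 2 × 217 = 434 mol/s; O₂ fed = 434 × 1.912 = 829.8 mol/s.
N₂ fed = 829.8 × 79/21 = 3122 mol/s.
Fuel reacted = 0.834 × 217 → ξ = 181 mol/s.
Outlet (n = n₀ + ν ξ):
  CH₄: 217 − 1(181) = 36.02
  O₂: 829.8 − 2(181) = 467.9
  N₂: 3122 (inert)
  CO₂: 0 + 1(181) = 181
  H₂O: 0 + 2(181) = 362
Total out = 4168 mol/s; y_H₂O = 362 / 4168 = 0.08683.

0.0868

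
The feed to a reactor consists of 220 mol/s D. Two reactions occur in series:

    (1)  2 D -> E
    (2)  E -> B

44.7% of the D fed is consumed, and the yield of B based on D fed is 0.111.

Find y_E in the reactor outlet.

0.145

Conversion of D: D consumed = 2ξ₁ = 0.447 × 220 → ξ₁ = 49.17 mol/s.
Yield of B: 1ξ₂ / 220 = 0.111 → ξ₂ = 24.42 mol/s.
Outlet amounts (n = n₀ + Σ ν·ξ):
  D: 220 − 2(49.17) = 121.7
  E: 0 + 1(49.17) − 1(24.42) = 24.75
  B: 0 + 1(24.42) = 24.42
Total out = 170.8 mol/s; y_E = 24.75 / 170.8 = 0.1449.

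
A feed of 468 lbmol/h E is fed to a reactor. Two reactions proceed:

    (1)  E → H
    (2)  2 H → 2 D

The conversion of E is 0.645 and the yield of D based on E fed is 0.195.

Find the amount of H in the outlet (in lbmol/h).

211 lbmol/h

Conversion of E: E consumed = 1ξ₁ = 0.645 × 468 → ξ₁ = 301.9 lbmol/h.
Yield of D: 2ξ₂ / 468 = 0.195 → ξ₂ = 45.63 lbmol/h.
Outlet amounts (n = n₀ + Σ ν·ξ):
  E: 468 − 1(301.9) = 166.1
  H: 0 + 1(301.9) − 2(45.63) = 210.6
  D: 0 + 2(45.63) = 91.26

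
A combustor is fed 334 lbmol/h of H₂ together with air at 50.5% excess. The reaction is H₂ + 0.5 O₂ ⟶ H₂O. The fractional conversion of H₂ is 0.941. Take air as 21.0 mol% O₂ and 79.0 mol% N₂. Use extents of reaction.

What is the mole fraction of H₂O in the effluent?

Stoichiometric O₂ = 0.5 × 334 = 167 lbmol/h; O₂ fed = 167 × 1.505 = 251.3 lbmol/h.
N₂ fed = 251.3 × 79/21 = 945.5 lbmol/h.
Fuel reacted = 0.941 × 334 → ξ = 314.3 lbmol/h.
Outlet (n = n₀ + ν ξ):
  H₂: 334 − 1(314.3) = 19.71
  O₂: 251.3 − 0.5(314.3) = 94.19
  N₂: 945.5 (inert)
  H₂O: 0 + 1(314.3) = 314.3
Total out = 1374 lbmol/h; y_H₂O = 314.3 / 1374 = 0.2288.

0.229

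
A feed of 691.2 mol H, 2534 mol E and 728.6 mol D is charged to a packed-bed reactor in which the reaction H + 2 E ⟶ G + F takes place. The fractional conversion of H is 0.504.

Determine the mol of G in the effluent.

348 mol

H reacted = 0.504 × 691.2 = 348.4 mol; ν_H = −1, so ξ = 348.4/1 = 348.4 mol.
Outlet amounts (n = n₀ + ν ξ):
  H: 691.2 − 1(348.4) = 342.8
  E: 2534 − 2(348.4) = 1837
  G: 0 + 1(348.4) = 348.4
  F: 0 + 1(348.4) = 348.4
  D: 728.6 (inert)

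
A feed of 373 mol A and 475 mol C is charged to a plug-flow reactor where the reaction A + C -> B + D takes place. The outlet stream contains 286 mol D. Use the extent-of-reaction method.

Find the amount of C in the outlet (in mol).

For D: n = n₀ + 1ξ → 286 = 0 + 1ξ, giving ξ = 286 mol.
Outlet amounts (n = n₀ + ν ξ):
  A: 373 − 1(286) = 87
  C: 475 − 1(286) = 189
  B: 0 + 1(286) = 286
  D: 0 + 1(286) = 286

189 mol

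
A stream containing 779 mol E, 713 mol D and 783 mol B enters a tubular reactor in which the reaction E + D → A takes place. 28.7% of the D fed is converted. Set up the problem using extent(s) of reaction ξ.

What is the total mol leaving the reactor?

2070 mol

D reacted = 0.287 × 713 = 204.6 mol; ν_D = −1, so ξ = 204.6/1 = 204.6 mol.
Outlet amounts (n = n₀ + ν ξ):
  E: 779 − 1(204.6) = 574.4
  D: 713 − 1(204.6) = 508.4
  A: 0 + 1(204.6) = 204.6
  B: 783 (inert)
Total out = 574.4 + 508.4 + 204.6 + 783 = 2070 mol.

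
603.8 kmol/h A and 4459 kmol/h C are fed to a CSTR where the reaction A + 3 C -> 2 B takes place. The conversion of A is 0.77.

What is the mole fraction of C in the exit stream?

0.741

A reacted = 0.77 × 603.8 = 464.9 kmol/h; ν_A = −1, so ξ = 464.9/1 = 464.9 kmol/h.
Outlet amounts (n = n₀ + ν ξ):
  A: 603.8 − 1(464.9) = 138.9
  C: 4459 − 3(464.9) = 3064
  B: 0 + 2(464.9) = 929.9
Total out = 4133 kmol/h; y_C = 3064 / 4133 = 0.7414.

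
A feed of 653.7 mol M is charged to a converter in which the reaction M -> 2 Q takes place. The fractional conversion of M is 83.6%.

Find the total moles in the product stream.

M reacted = 0.836 × 653.7 = 546.5 mol; ν_M = −1, so ξ = 546.5/1 = 546.5 mol.
Outlet amounts (n = n₀ + ν ξ):
  M: 653.7 − 1(546.5) = 107.2
  Q: 0 + 2(546.5) = 1093
Total out = 107.2 + 1093 = 1200 mol.

1200 mol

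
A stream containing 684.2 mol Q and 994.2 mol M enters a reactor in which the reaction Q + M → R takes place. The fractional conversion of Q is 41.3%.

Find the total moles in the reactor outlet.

Q reacted = 0.413 × 684.2 = 282.6 mol; ν_Q = −1, so ξ = 282.6/1 = 282.6 mol.
Outlet amounts (n = n₀ + ν ξ):
  Q: 684.2 − 1(282.6) = 401.6
  M: 994.2 − 1(282.6) = 711.6
  R: 0 + 1(282.6) = 282.6
Total out = 401.6 + 711.6 + 282.6 = 1396 mol.

1400 mol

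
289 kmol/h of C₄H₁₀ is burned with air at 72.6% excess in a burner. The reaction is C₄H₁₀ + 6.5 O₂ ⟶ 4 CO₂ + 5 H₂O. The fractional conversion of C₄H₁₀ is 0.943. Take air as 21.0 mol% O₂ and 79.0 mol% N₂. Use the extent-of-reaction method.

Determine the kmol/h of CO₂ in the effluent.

Stoichiometric O₂ = 6.5 × 289 = 1878 kmol/h; O₂ fed = 1878 × 1.726 = 3242 kmol/h.
N₂ fed = 3242 × 79/21 = 12200 kmol/h.
Fuel reacted = 0.943 × 289 → ξ = 272.5 kmol/h.
Outlet (n = n₀ + ν ξ):
  C₄H₁₀: 289 − 1(272.5) = 16.47
  O₂: 3242 − 6.5(272.5) = 1471
  N₂: 12200 (inert)
  CO₂: 0 + 4(272.5) = 1090
  H₂O: 0 + 5(272.5) = 1363

1090 kmol/h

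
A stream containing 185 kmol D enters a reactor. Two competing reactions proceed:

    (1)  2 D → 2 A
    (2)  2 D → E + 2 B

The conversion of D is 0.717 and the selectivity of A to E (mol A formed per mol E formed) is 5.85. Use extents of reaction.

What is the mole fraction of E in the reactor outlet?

0.0837

Conversion of D: D consumed = 0.717 × 185 = 132.6 kmol = 2ξ₁ + 2ξ₂.
Selectivity: 2ξ₁ / (1ξ₂) = 5.85 → ξ₁ = 2.925 ξ₂.
Substitute: (2·2.925 + 2) ξ₂ = 132.6 → ξ₂ = 16.9 kmol, ξ₁ = 49.43 kmol.
Outlet amounts (n = n₀ + Σ ν·ξ):
  D: 185 − 2(49.43) − 2(16.9) = 52.36
  A: 0 + 2(49.43) = 98.85
  E: 0 + 1(16.9) = 16.9
  B: 0 + 2(16.9) = 33.79
Total out = 201.9 kmol; y_E = 16.9 / 201.9 = 0.08369.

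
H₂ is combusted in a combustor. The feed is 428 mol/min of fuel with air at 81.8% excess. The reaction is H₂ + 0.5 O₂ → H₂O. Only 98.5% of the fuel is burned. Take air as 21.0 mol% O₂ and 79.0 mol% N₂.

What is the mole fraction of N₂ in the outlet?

0.707

Stoichiometric O₂ = 0.5 × 428 = 214 mol/min; O₂ fed = 214 × 1.818 = 389.1 mol/min.
N₂ fed = 389.1 × 79/21 = 1464 mol/min.
Fuel reacted = 0.985 × 428 → ξ = 421.6 mol/min.
Outlet (n = n₀ + ν ξ):
  H₂: 428 − 1(421.6) = 6.42
  O₂: 389.1 − 0.5(421.6) = 178.3
  N₂: 1464 (inert)
  H₂O: 0 + 1(421.6) = 421.6
Total out = 2070 mol/min; y_N₂ = 1464 / 2070 = 0.7071.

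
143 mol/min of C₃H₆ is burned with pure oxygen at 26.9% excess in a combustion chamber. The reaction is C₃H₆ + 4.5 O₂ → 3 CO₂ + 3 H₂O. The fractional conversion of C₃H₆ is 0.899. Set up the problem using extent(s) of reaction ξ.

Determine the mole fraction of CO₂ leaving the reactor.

Stoichiometric O₂ = 4.5 × 143 = 643.5 mol/min; O₂ fed = 643.5 × 1.269 = 816.6 mol/min.
Fuel reacted = 0.899 × 143 → ξ = 128.6 mol/min.
Outlet (n = n₀ + ν ξ):
  C₃H₆: 143 − 1(128.6) = 14.44
  O₂: 816.6 − 4.5(128.6) = 238.1
  CO₂: 0 + 3(128.6) = 385.7
  H₂O: 0 + 3(128.6) = 385.7
Total out = 1024 mol/min; y_CO₂ = 385.7 / 1024 = 0.3767.

0.377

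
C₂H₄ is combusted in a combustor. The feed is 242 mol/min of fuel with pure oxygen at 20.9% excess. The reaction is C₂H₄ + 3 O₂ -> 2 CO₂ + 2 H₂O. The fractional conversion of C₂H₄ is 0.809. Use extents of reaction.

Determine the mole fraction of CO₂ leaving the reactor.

0.35

Stoichiometric O₂ = 3 × 242 = 726 mol/min; O₂ fed = 726 × 1.209 = 877.7 mol/min.
Fuel reacted = 0.809 × 242 → ξ = 195.8 mol/min.
Outlet (n = n₀ + ν ξ):
  C₂H₄: 242 − 1(195.8) = 46.22
  O₂: 877.7 − 3(195.8) = 290.4
  CO₂: 0 + 2(195.8) = 391.6
  H₂O: 0 + 2(195.8) = 391.6
Total out = 1120 mol/min; y_CO₂ = 391.6 / 1120 = 0.3497.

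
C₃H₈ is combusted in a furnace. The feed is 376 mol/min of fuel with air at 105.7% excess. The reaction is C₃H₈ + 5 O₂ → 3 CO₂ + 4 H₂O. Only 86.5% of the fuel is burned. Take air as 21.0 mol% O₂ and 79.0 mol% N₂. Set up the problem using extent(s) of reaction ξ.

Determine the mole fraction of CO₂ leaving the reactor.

0.051

Stoichiometric O₂ = 5 × 376 = 1880 mol/min; O₂ fed = 1880 × 2.057 = 3867 mol/min.
N₂ fed = 3867 × 79/21 = 14550 mol/min.
Fuel reacted = 0.865 × 376 → ξ = 325.2 mol/min.
Outlet (n = n₀ + ν ξ):
  C₃H₈: 376 − 1(325.2) = 50.76
  O₂: 3867 − 5(325.2) = 2241
  N₂: 14550 (inert)
  CO₂: 0 + 3(325.2) = 975.7
  H₂O: 0 + 4(325.2) = 1301
Total out = 19120 mol/min; y_CO₂ = 975.7 / 19120 = 0.05104.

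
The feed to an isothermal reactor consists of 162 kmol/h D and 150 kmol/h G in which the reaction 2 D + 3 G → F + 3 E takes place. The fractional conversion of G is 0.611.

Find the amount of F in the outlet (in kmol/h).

30.5 kmol/h

G reacted = 0.611 × 150 = 91.65 kmol/h; ν_G = −3, so ξ = 91.65/3 = 30.55 kmol/h.
Outlet amounts (n = n₀ + ν ξ):
  D: 162 − 2(30.55) = 100.9
  G: 150 − 3(30.55) = 58.35
  F: 0 + 1(30.55) = 30.55
  E: 0 + 3(30.55) = 91.65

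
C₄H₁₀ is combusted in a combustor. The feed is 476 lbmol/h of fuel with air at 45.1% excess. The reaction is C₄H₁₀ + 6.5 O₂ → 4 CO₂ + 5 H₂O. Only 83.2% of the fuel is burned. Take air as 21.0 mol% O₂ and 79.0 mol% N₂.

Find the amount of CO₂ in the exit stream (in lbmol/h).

1580 lbmol/h

Stoichiometric O₂ = 6.5 × 476 = 3094 lbmol/h; O₂ fed = 3094 × 1.451 = 4489 lbmol/h.
N₂ fed = 4489 × 79/21 = 16890 lbmol/h.
Fuel reacted = 0.832 × 476 → ξ = 396 lbmol/h.
Outlet (n = n₀ + ν ξ):
  C₄H₁₀: 476 − 1(396) = 79.97
  O₂: 4489 − 6.5(396) = 1915
  N₂: 16890 (inert)
  CO₂: 0 + 4(396) = 1584
  H₂O: 0 + 5(396) = 1980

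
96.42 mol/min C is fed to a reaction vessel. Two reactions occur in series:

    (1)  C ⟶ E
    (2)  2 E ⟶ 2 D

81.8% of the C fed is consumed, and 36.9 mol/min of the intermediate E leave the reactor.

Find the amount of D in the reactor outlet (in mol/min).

42 mol/min

Conversion of C: C consumed = 1ξ₁ = 0.818 × 96.42 → ξ₁ = 78.87 mol/min.
E balance: n_E = 0 + 1ξ₁ − 2ξ₂ = 36.9 → ξ₂ = (1·78.87 − 36.9)/2 = 20.99 mol/min.
Outlet amounts (n = n₀ + Σ ν·ξ):
  C: 96.42 − 1(78.87) = 17.55
  E: 0 + 1(78.87) − 2(20.99) = 36.9
  D: 0 + 2(20.99) = 41.97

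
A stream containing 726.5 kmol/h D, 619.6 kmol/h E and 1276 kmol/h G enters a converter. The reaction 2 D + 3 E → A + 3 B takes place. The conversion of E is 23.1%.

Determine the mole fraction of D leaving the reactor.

E reacted = 0.231 × 619.6 = 143.1 kmol/h; ν_E = −3, so ξ = 143.1/3 = 47.71 kmol/h.
Outlet amounts (n = n₀ + ν ξ):
  D: 726.5 − 2(47.71) = 631.1
  E: 619.6 − 3(47.71) = 476.5
  A: 0 + 1(47.71) = 47.71
  B: 0 + 3(47.71) = 143.1
  G: 1276 (inert)
Total out = 2574 kmol/h; y_D = 631.1 / 2574 = 0.2451.

0.245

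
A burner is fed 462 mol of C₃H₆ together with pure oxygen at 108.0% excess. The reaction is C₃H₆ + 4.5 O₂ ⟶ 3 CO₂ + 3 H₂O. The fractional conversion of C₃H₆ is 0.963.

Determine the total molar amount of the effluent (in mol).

5010 mol

Stoichiometric O₂ = 4.5 × 462 = 2079 mol; O₂ fed = 2079 × 2.080 = 4324 mol.
Fuel reacted = 0.963 × 462 → ξ = 444.9 mol.
Outlet (n = n₀ + ν ξ):
  C₃H₆: 462 − 1(444.9) = 17.09
  O₂: 4324 − 4.5(444.9) = 2322
  CO₂: 0 + 3(444.9) = 1335
  H₂O: 0 + 3(444.9) = 1335
Total out = 17.09 + 2322 + 1335 + 1335 = 5009 mol.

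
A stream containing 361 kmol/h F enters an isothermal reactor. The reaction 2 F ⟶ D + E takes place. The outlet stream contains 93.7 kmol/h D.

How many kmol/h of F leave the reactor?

For D: n = n₀ + 1ξ → 93.7 = 0 + 1ξ, giving ξ = 93.7 kmol/h.
Outlet amounts (n = n₀ + ν ξ):
  F: 361 − 2(93.7) = 173.6
  D: 0 + 1(93.7) = 93.7
  E: 0 + 1(93.7) = 93.7

174 kmol/h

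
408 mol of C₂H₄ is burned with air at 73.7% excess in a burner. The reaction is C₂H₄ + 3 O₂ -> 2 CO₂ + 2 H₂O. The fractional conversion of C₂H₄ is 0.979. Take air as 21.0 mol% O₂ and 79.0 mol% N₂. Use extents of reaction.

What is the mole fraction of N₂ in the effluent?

Stoichiometric O₂ = 3 × 408 = 1224 mol; O₂ fed = 1224 × 1.737 = 2126 mol.
N₂ fed = 2126 × 79/21 = 7998 mol.
Fuel reacted = 0.979 × 408 → ξ = 399.4 mol.
Outlet (n = n₀ + ν ξ):
  C₂H₄: 408 − 1(399.4) = 8.568
  O₂: 2126 − 3(399.4) = 927.8
  N₂: 7998 (inert)
  CO₂: 0 + 2(399.4) = 798.9
  H₂O: 0 + 2(399.4) = 798.9
Total out = 10530 mol; y_N₂ = 7998 / 10530 = 0.7594.

0.759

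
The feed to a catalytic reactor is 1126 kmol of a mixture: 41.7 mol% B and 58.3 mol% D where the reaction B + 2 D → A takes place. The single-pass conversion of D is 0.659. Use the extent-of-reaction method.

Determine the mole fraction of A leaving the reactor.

D reacted = 0.659 × 656.5 = 432.6 kmol; ν_D = −2, so ξ = 432.6/2 = 216.3 kmol.
Outlet amounts (n = n₀ + ν ξ):
  B: 469.5 − 1(216.3) = 253.2
  D: 656.5 − 2(216.3) = 223.9
  A: 0 + 1(216.3) = 216.3
Total out = 693.4 kmol; y_A = 216.3 / 693.4 = 0.3119.

0.312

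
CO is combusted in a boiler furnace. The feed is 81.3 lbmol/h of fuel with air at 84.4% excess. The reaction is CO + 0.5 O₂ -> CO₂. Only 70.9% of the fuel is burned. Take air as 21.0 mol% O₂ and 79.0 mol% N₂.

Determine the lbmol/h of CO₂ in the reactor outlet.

Stoichiometric O₂ = 0.5 × 81.3 = 40.65 lbmol/h; O₂ fed = 40.65 × 1.844 = 74.96 lbmol/h.
N₂ fed = 74.96 × 79/21 = 282 lbmol/h.
Fuel reacted = 0.709 × 81.3 → ξ = 57.64 lbmol/h.
Outlet (n = n₀ + ν ξ):
  CO: 81.3 − 1(57.64) = 23.66
  O₂: 74.96 − 0.5(57.64) = 46.14
  N₂: 282 (inert)
  CO₂: 0 + 1(57.64) = 57.64

57.6 lbmol/h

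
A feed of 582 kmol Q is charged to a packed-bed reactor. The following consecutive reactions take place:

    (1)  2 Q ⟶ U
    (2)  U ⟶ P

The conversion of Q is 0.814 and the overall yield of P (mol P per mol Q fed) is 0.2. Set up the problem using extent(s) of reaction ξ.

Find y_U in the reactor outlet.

Conversion of Q: Q consumed = 2ξ₁ = 0.814 × 582 → ξ₁ = 236.9 kmol.
Yield of P: 1ξ₂ / 582 = 0.2 → ξ₂ = 116.4 kmol.
Outlet amounts (n = n₀ + Σ ν·ξ):
  Q: 582 − 2(236.9) = 108.3
  U: 0 + 1(236.9) − 1(116.4) = 120.5
  P: 0 + 1(116.4) = 116.4
Total out = 345.1 kmol; y_U = 120.5 / 345.1 = 0.3491.

0.349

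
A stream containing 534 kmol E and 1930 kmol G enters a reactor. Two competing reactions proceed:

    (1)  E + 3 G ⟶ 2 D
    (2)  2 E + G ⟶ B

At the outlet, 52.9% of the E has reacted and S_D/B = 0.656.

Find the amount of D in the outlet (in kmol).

Conversion of E: E consumed = 0.529 × 534 = 282.5 kmol = 1ξ₁ + 2ξ₂.
Selectivity: 2ξ₁ / (1ξ₂) = 0.656 → ξ₁ = 0.328 ξ₂.
Substitute: (1·0.328 + 2) ξ₂ = 282.5 → ξ₂ = 121.3 kmol, ξ₁ = 39.8 kmol.
Outlet amounts (n = n₀ + Σ ν·ξ):
  E: 534 − 1(39.8) − 2(121.3) = 251.5
  G: 1930 − 3(39.8) − 1(121.3) = 1689
  D: 0 + 2(39.8) = 79.6
  B: 0 + 1(121.3) = 121.3

79.6 kmol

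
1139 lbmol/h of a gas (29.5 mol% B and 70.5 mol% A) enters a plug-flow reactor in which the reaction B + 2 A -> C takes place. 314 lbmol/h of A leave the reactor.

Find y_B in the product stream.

0.141

For A: n = n₀ − 2ξ → 314 = 803 − 2ξ, giving ξ = 244.5 lbmol/h.
Outlet amounts (n = n₀ + ν ξ):
  B: 336 − 1(244.5) = 91.51
  A: 803 − 2(244.5) = 314
  C: 0 + 1(244.5) = 244.5
Total out = 650 lbmol/h; y_B = 91.51 / 650 = 0.1408.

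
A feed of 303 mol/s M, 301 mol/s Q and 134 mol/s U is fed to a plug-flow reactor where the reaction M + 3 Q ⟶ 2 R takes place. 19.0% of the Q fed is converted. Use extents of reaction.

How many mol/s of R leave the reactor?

38.1 mol/s

Q reacted = 0.19 × 301 = 57.19 mol/s; ν_Q = −3, so ξ = 57.19/3 = 19.06 mol/s.
Outlet amounts (n = n₀ + ν ξ):
  M: 303 − 1(19.06) = 283.9
  Q: 301 − 3(19.06) = 243.8
  R: 0 + 2(19.06) = 38.13
  U: 134 (inert)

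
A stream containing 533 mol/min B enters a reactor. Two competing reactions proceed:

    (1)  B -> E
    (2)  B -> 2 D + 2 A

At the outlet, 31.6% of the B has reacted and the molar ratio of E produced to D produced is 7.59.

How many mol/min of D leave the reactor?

20.8 mol/min

Conversion of B: B consumed = 0.316 × 533 = 168.4 mol/min = 1ξ₁ + 1ξ₂.
Selectivity: 1ξ₁ / (2ξ₂) = 7.59 → ξ₁ = 15.18 ξ₂.
Substitute: (1·15.18 + 1) ξ₂ = 168.4 → ξ₂ = 10.41 mol/min, ξ₁ = 158 mol/min.
Outlet amounts (n = n₀ + Σ ν·ξ):
  B: 533 − 1(158) − 1(10.41) = 364.6
  E: 0 + 1(158) = 158
  D: 0 + 2(10.41) = 20.82
  A: 0 + 2(10.41) = 20.82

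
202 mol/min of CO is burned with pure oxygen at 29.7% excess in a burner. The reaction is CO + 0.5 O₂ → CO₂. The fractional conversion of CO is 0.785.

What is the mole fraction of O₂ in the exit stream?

Stoichiometric O₂ = 0.5 × 202 = 101 mol/min; O₂ fed = 101 × 1.297 = 131 mol/min.
Fuel reacted = 0.785 × 202 → ξ = 158.6 mol/min.
Outlet (n = n₀ + ν ξ):
  CO: 202 − 1(158.6) = 43.43
  O₂: 131 − 0.5(158.6) = 51.71
  CO₂: 0 + 1(158.6) = 158.6
Total out = 253.7 mol/min; y_O₂ = 51.71 / 253.7 = 0.2038.

0.204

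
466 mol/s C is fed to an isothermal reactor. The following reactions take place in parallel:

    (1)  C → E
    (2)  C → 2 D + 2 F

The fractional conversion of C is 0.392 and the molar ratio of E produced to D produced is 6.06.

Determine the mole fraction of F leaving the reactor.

Conversion of C: C consumed = 0.392 × 466 = 182.7 mol/s = 1ξ₁ + 1ξ₂.
Selectivity: 1ξ₁ / (2ξ₂) = 6.06 → ξ₁ = 12.12 ξ₂.
Substitute: (1·12.12 + 1) ξ₂ = 182.7 → ξ₂ = 13.92 mol/s, ξ₁ = 168.7 mol/s.
Outlet amounts (n = n₀ + Σ ν·ξ):
  C: 466 − 1(168.7) − 1(13.92) = 283.3
  E: 0 + 1(168.7) = 168.7
  D: 0 + 2(13.92) = 27.85
  F: 0 + 2(13.92) = 27.85
Total out = 507.8 mol/s; y_F = 27.85 / 507.8 = 0.05484.

0.0548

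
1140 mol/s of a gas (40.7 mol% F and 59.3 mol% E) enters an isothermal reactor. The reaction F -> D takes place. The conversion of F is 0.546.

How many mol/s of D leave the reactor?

F reacted = 0.546 × 464 = 253.3 mol/s; ν_F = −1, so ξ = 253.3/1 = 253.3 mol/s.
Outlet amounts (n = n₀ + ν ξ):
  F: 464 − 1(253.3) = 210.6
  D: 0 + 1(253.3) = 253.3
  E: 676 (inert)

253 mol/s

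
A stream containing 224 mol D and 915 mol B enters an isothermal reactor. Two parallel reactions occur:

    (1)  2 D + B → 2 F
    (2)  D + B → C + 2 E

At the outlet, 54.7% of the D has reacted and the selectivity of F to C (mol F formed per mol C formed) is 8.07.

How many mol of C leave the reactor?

Conversion of D: D consumed = 0.547 × 224 = 122.5 mol = 2ξ₁ + 1ξ₂.
Selectivity: 2ξ₁ / (1ξ₂) = 8.07 → ξ₁ = 4.035 ξ₂.
Substitute: (2·4.035 + 1) ξ₂ = 122.5 → ξ₂ = 13.51 mol, ξ₁ = 54.51 mol.
Outlet amounts (n = n₀ + Σ ν·ξ):
  D: 224 − 2(54.51) − 1(13.51) = 101.5
  B: 915 − 1(54.51) − 1(13.51) = 847
  F: 0 + 2(54.51) = 109
  C: 0 + 1(13.51) = 13.51
  E: 0 + 2(13.51) = 27.02

13.5 mol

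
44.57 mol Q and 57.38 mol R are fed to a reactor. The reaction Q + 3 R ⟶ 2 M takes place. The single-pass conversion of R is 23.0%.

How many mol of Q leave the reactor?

40.2 mol

R reacted = 0.23 × 57.38 = 13.2 mol; ν_R = −3, so ξ = 13.2/3 = 4.399 mol.
Outlet amounts (n = n₀ + ν ξ):
  Q: 44.57 − 1(4.399) = 40.17
  R: 57.38 − 3(4.399) = 44.18
  M: 0 + 2(4.399) = 8.798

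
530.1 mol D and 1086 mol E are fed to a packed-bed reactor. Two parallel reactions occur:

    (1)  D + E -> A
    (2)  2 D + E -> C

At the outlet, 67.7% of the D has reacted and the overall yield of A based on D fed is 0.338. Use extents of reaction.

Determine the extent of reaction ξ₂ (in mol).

Yield of A: 1ξ₁ / 530.1 = 0.338 → ξ₁ = 179.2 mol.
Conversion of D: 1ξ₁ + 2ξ₂ = 0.677 × 530.1 = 358.9 → ξ₂ = 89.85 mol.
Outlet amounts (n = n₀ + Σ ν·ξ):
  D: 530.1 − 1(179.2) − 2(89.85) = 171.2
  E: 1086 − 1(179.2) − 1(89.85) = 817
  A: 0 + 1(179.2) = 179.2
  C: 0 + 1(89.85) = 89.85

ξ₂ = 89.9 mol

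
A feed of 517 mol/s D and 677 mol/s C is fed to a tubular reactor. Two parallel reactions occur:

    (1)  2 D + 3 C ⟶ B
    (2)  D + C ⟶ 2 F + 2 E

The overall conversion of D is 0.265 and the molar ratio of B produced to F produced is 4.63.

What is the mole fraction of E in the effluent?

Conversion of D: D consumed = 0.265 × 517 = 137 mol/s = 2ξ₁ + 1ξ₂.
Selectivity: 1ξ₁ / (2ξ₂) = 4.63 → ξ₁ = 9.26 ξ₂.
Substitute: (2·9.26 + 1) ξ₂ = 137 → ξ₂ = 7.019 mol/s, ξ₁ = 64.99 mol/s.
Outlet amounts (n = n₀ + Σ ν·ξ):
  D: 517 − 2(64.99) − 1(7.019) = 380
  C: 677 − 3(64.99) − 1(7.019) = 475
  B: 0 + 1(64.99) = 64.99
  F: 0 + 2(7.019) = 14.04
  E: 0 + 2(7.019) = 14.04
Total out = 948.1 mol/s; y_E = 14.04 / 948.1 = 0.01481.

0.0148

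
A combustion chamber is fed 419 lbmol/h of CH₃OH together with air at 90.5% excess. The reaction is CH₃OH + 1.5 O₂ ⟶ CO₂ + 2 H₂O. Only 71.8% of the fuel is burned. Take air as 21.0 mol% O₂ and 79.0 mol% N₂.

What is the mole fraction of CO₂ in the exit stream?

Stoichiometric O₂ = 1.5 × 419 = 628.5 lbmol/h; O₂ fed = 628.5 × 1.905 = 1197 lbmol/h.
N₂ fed = 1197 × 79/21 = 4504 lbmol/h.
Fuel reacted = 0.718 × 419 → ξ = 300.8 lbmol/h.
Outlet (n = n₀ + ν ξ):
  CH₃OH: 419 − 1(300.8) = 118.2
  O₂: 1197 − 1.5(300.8) = 746
  N₂: 4504 (inert)
  CO₂: 0 + 1(300.8) = 300.8
  H₂O: 0 + 2(300.8) = 601.7
Total out = 6271 lbmol/h; y_CO₂ = 300.8 / 6271 = 0.04797.

0.048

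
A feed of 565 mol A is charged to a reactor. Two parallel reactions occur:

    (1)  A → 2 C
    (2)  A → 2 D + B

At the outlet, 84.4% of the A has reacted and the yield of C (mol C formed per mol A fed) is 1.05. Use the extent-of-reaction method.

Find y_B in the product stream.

Yield of C: 2ξ₁ / 565 = 1.05 → ξ₁ = 296.6 mol.
Conversion of A: 1ξ₁ + 1ξ₂ = 0.844 × 565 = 476.9 → ξ₂ = 180.2 mol.
Outlet amounts (n = n₀ + Σ ν·ξ):
  A: 565 − 1(296.6) − 1(180.2) = 88.14
  C: 0 + 2(296.6) = 593.2
  D: 0 + 2(180.2) = 360.5
  B: 0 + 1(180.2) = 180.2
Total out = 1222 mol; y_B = 180.2 / 1222 = 0.1475.

0.147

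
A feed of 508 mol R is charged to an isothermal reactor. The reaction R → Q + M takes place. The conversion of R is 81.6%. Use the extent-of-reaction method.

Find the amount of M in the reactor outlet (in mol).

415 mol

R reacted = 0.816 × 508 = 414.5 mol; ν_R = −1, so ξ = 414.5/1 = 414.5 mol.
Outlet amounts (n = n₀ + ν ξ):
  R: 508 − 1(414.5) = 93.47
  Q: 0 + 1(414.5) = 414.5
  M: 0 + 1(414.5) = 414.5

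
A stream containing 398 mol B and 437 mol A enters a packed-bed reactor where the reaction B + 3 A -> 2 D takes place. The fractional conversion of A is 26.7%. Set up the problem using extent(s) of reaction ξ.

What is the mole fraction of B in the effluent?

A reacted = 0.267 × 437 = 116.7 mol; ν_A = −3, so ξ = 116.7/3 = 38.89 mol.
Outlet amounts (n = n₀ + ν ξ):
  B: 398 − 1(38.89) = 359.1
  A: 437 − 3(38.89) = 320.3
  D: 0 + 2(38.89) = 77.79
Total out = 757.2 mol; y_B = 359.1 / 757.2 = 0.4742.

0.474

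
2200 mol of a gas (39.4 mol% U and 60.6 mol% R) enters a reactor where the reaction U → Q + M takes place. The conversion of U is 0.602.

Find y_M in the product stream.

0.192

U reacted = 0.602 × 866.8 = 521.8 mol; ν_U = −1, so ξ = 521.8/1 = 521.8 mol.
Outlet amounts (n = n₀ + ν ξ):
  U: 866.8 − 1(521.8) = 345
  Q: 0 + 1(521.8) = 521.8
  M: 0 + 1(521.8) = 521.8
  R: 1333 (inert)
Total out = 2722 mol; y_M = 521.8 / 2722 = 0.1917.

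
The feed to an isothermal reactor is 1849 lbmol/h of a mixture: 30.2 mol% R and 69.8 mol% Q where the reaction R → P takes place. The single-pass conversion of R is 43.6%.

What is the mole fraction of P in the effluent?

0.132

R reacted = 0.436 × 558.4 = 243.5 lbmol/h; ν_R = −1, so ξ = 243.5/1 = 243.5 lbmol/h.
Outlet amounts (n = n₀ + ν ξ):
  R: 558.4 − 1(243.5) = 314.9
  P: 0 + 1(243.5) = 243.5
  Q: 1291 (inert)
Total out = 1849 lbmol/h; y_P = 243.5 / 1849 = 0.1317.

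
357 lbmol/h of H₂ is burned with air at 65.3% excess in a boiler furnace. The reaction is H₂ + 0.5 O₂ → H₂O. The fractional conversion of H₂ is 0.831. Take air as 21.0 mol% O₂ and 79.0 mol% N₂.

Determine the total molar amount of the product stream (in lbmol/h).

1610 lbmol/h

Stoichiometric O₂ = 0.5 × 357 = 178.5 lbmol/h; O₂ fed = 178.5 × 1.653 = 295.1 lbmol/h.
N₂ fed = 295.1 × 79/21 = 1110 lbmol/h.
Fuel reacted = 0.831 × 357 → ξ = 296.7 lbmol/h.
Outlet (n = n₀ + ν ξ):
  H₂: 357 − 1(296.7) = 60.33
  O₂: 295.1 − 0.5(296.7) = 146.7
  N₂: 1110 (inert)
  H₂O: 0 + 1(296.7) = 296.7
Total out = 60.33 + 146.7 + 1110 + 296.7 = 1614 lbmol/h.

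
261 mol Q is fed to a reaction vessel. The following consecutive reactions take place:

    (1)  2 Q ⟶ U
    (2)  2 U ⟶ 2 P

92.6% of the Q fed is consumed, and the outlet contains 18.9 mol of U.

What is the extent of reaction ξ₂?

Conversion of Q: Q consumed = 2ξ₁ = 0.926 × 261 → ξ₁ = 120.8 mol.
U balance: n_U = 0 + 1ξ₁ − 2ξ₂ = 18.9 → ξ₂ = (1·120.8 − 18.9)/2 = 50.97 mol.
Outlet amounts (n = n₀ + Σ ν·ξ):
  Q: 261 − 2(120.8) = 19.31
  U: 0 + 1(120.8) − 2(50.97) = 18.9
  P: 0 + 2(50.97) = 101.9

ξ₂ = 51 mol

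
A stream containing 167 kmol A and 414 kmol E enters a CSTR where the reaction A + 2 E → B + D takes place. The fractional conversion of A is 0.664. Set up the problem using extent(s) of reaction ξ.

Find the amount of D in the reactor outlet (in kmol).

111 kmol

A reacted = 0.664 × 167 = 110.9 kmol; ν_A = −1, so ξ = 110.9/1 = 110.9 kmol.
Outlet amounts (n = n₀ + ν ξ):
  A: 167 − 1(110.9) = 56.11
  E: 414 − 2(110.9) = 192.2
  B: 0 + 1(110.9) = 110.9
  D: 0 + 1(110.9) = 110.9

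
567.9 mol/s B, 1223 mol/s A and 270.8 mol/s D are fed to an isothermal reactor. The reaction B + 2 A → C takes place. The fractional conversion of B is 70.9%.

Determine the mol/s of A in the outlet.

418 mol/s

B reacted = 0.709 × 567.9 = 402.6 mol/s; ν_B = −1, so ξ = 402.6/1 = 402.6 mol/s.
Outlet amounts (n = n₀ + ν ξ):
  B: 567.9 − 1(402.6) = 165.3
  A: 1223 − 2(402.6) = 417.7
  C: 0 + 1(402.6) = 402.6
  D: 270.8 (inert)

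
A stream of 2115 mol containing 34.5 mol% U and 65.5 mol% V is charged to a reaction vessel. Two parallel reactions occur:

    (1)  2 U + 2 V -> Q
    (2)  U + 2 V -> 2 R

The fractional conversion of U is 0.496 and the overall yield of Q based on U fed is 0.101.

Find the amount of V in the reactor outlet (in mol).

809 mol

Yield of Q: 1ξ₁ / 729.7 = 0.101 → ξ₁ = 73.7 mol.
Conversion of U: 2ξ₁ + 1ξ₂ = 0.496 × 729.7 = 361.9 → ξ₂ = 214.5 mol.
Outlet amounts (n = n₀ + Σ ν·ξ):
  U: 729.7 − 2(73.7) − 1(214.5) = 367.8
  V: 1385 − 2(73.7) − 2(214.5) = 808.9
  Q: 0 + 1(73.7) = 73.7
  R: 0 + 2(214.5) = 429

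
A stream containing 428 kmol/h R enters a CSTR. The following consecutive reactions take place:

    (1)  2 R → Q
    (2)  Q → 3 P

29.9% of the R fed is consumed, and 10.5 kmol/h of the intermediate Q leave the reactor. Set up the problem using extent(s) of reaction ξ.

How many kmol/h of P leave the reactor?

160 kmol/h

Conversion of R: R consumed = 2ξ₁ = 0.299 × 428 → ξ₁ = 63.99 kmol/h.
Q balance: n_Q = 0 + 1ξ₁ − 1ξ₂ = 10.5 → ξ₂ = (1·63.99 − 10.5)/1 = 53.49 kmol/h.
Outlet amounts (n = n₀ + Σ ν·ξ):
  R: 428 − 2(63.99) = 300
  Q: 0 + 1(63.99) − 1(53.49) = 10.5
  P: 0 + 3(53.49) = 160.5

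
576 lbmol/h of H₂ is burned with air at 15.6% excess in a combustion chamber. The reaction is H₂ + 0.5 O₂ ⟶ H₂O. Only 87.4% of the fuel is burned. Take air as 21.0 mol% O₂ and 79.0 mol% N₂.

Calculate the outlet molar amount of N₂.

1250 lbmol/h

Stoichiometric O₂ = 0.5 × 576 = 288 lbmol/h; O₂ fed = 288 × 1.156 = 332.9 lbmol/h.
N₂ fed = 332.9 × 79/21 = 1252 lbmol/h.
Fuel reacted = 0.874 × 576 → ξ = 503.4 lbmol/h.
Outlet (n = n₀ + ν ξ):
  H₂: 576 − 1(503.4) = 72.58
  O₂: 332.9 − 0.5(503.4) = 81.22
  N₂: 1252 (inert)
  H₂O: 0 + 1(503.4) = 503.4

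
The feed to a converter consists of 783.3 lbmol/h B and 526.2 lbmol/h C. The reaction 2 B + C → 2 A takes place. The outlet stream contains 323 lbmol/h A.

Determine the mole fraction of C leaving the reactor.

0.318

For A: n = n₀ + 2ξ → 323 = 0 + 2ξ, giving ξ = 161.5 lbmol/h.
Outlet amounts (n = n₀ + ν ξ):
  B: 783.3 − 2(161.5) = 460.3
  C: 526.2 − 1(161.5) = 364.7
  A: 0 + 2(161.5) = 323
Total out = 1148 lbmol/h; y_C = 364.7 / 1148 = 0.3177.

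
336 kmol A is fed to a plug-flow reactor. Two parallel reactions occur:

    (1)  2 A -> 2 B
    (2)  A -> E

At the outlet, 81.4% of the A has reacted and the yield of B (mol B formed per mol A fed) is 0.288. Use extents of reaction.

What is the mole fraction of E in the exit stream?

0.526

Yield of B: 2ξ₁ / 336 = 0.288 → ξ₁ = 48.38 kmol.
Conversion of A: 2ξ₁ + 1ξ₂ = 0.814 × 336 = 273.5 → ξ₂ = 176.7 kmol.
Outlet amounts (n = n₀ + Σ ν·ξ):
  A: 336 − 2(48.38) − 1(176.7) = 62.5
  B: 0 + 2(48.38) = 96.77
  E: 0 + 1(176.7) = 176.7
Total out = 336 kmol; y_E = 176.7 / 336 = 0.526.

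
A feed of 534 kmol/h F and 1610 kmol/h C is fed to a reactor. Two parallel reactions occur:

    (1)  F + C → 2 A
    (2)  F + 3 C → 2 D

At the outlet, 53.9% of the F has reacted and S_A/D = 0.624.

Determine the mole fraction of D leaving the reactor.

0.198

Conversion of F: F consumed = 0.539 × 534 = 287.8 kmol/h = 1ξ₁ + 1ξ₂.
Selectivity: 2ξ₁ / (2ξ₂) = 0.624 → ξ₁ = 0.624 ξ₂.
Substitute: (1·0.624 + 1) ξ₂ = 287.8 → ξ₂ = 177.2 kmol/h, ξ₁ = 110.6 kmol/h.
Outlet amounts (n = n₀ + Σ ν·ξ):
  F: 534 − 1(110.6) − 1(177.2) = 246.2
  C: 1610 − 1(110.6) − 3(177.2) = 967.7
  A: 0 + 2(110.6) = 221.2
  D: 0 + 2(177.2) = 354.5
Total out = 1790 kmol/h; y_D = 354.5 / 1790 = 0.1981.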